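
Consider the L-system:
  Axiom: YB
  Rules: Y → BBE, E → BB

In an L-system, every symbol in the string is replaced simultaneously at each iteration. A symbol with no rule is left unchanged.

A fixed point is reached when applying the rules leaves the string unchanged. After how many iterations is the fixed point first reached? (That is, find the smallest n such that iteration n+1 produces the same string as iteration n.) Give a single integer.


Step 0: YB
Step 1: BBEB
Step 2: BBBBB
Step 3: BBBBB  (unchanged — fixed point at step 2)

Answer: 2


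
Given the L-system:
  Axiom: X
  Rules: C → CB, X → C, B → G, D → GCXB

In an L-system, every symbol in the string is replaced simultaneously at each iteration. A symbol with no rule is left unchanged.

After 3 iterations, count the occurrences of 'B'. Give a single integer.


Step 0: X  (0 'B')
Step 1: C  (0 'B')
Step 2: CB  (1 'B')
Step 3: CBG  (1 'B')

Answer: 1


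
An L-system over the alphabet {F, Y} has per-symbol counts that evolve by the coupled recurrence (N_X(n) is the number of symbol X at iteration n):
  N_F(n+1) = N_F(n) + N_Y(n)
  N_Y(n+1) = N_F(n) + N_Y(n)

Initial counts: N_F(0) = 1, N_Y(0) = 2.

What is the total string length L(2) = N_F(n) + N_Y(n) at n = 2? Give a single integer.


Answer: 12

Derivation:
Step 0: N_F=1, N_Y=2, L=3
Step 1: N_F=3, N_Y=3, L=6
Step 2: N_F=6, N_Y=6, L=12


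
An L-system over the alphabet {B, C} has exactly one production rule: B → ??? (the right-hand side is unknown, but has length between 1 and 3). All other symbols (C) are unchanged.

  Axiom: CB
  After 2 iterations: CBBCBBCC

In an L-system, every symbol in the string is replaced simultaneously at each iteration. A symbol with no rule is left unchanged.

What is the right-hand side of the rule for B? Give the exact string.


Answer: BBC

Derivation:
Trying B → BBC:
  Step 0: CB
  Step 1: CBBC
  Step 2: CBBCBBCC
Matches the given result.


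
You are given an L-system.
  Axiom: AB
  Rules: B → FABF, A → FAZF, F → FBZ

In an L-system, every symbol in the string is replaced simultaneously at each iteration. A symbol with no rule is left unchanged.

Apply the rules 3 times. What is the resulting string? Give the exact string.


Answer: FBZFABFZFBZFAZFZFBZZFBZFABFZFBZFABFZFBZFAZFZFBZFBZFAZFFABFFBZFBZFABFZ

Derivation:
Step 0: AB
Step 1: FAZFFABF
Step 2: FBZFAZFZFBZFBZFAZFFABFFBZ
Step 3: FBZFABFZFBZFAZFZFBZZFBZFABFZFBZFABFZFBZFAZFZFBZFBZFAZFFABFFBZFBZFABFZ


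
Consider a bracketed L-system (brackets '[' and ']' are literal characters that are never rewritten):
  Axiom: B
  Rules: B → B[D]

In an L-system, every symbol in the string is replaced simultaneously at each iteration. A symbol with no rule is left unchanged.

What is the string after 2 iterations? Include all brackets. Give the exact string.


Answer: B[D][D]

Derivation:
Step 0: B
Step 1: B[D]
Step 2: B[D][D]


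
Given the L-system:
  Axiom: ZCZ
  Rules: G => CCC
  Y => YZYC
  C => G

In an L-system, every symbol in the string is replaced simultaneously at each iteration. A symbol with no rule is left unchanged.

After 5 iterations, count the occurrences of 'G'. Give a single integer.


Step 0: ZCZ  (0 'G')
Step 1: ZGZ  (1 'G')
Step 2: ZCCCZ  (0 'G')
Step 3: ZGGGZ  (3 'G')
Step 4: ZCCCCCCCCCZ  (0 'G')
Step 5: ZGGGGGGGGGZ  (9 'G')

Answer: 9


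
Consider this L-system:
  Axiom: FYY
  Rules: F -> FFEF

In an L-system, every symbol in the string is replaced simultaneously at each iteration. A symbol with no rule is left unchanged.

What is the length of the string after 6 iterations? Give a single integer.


Step 0: length = 3
Step 1: length = 6
Step 2: length = 15
Step 3: length = 42
Step 4: length = 123
Step 5: length = 366
Step 6: length = 1095

Answer: 1095


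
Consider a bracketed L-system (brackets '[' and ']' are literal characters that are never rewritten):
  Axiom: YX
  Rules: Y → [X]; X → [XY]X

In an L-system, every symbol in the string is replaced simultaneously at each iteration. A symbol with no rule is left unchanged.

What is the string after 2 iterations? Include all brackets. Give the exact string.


Step 0: YX
Step 1: [X][XY]X
Step 2: [[XY]X][[XY]X[X]][XY]X

Answer: [[XY]X][[XY]X[X]][XY]X


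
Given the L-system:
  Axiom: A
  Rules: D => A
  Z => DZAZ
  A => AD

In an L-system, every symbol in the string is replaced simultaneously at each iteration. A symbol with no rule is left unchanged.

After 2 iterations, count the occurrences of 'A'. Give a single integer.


Step 0: A  (1 'A')
Step 1: AD  (1 'A')
Step 2: ADA  (2 'A')

Answer: 2


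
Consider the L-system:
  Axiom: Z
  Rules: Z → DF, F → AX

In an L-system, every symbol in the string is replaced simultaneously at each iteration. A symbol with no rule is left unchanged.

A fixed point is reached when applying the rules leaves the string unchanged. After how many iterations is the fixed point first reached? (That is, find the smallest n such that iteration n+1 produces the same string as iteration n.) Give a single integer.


Answer: 2

Derivation:
Step 0: Z
Step 1: DF
Step 2: DAX
Step 3: DAX  (unchanged — fixed point at step 2)


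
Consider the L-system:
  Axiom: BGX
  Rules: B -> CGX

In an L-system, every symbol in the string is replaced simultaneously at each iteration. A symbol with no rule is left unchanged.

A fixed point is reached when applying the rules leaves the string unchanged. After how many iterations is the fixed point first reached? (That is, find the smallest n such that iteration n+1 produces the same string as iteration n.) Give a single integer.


Answer: 1

Derivation:
Step 0: BGX
Step 1: CGXGX
Step 2: CGXGX  (unchanged — fixed point at step 1)


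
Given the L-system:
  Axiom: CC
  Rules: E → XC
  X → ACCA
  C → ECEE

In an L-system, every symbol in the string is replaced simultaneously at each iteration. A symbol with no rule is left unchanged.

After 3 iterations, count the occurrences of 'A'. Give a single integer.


Step 0: CC  (0 'A')
Step 1: ECEEECEE  (0 'A')
Step 2: XCECEEXCXCXCECEEXCXC  (0 'A')
Step 3: ACCAECEEXCECEEXCXCACCAECEEACCAECEEACCAECEEXCECEEXCXCACCAECEEACCAECEE  (12 'A')

Answer: 12


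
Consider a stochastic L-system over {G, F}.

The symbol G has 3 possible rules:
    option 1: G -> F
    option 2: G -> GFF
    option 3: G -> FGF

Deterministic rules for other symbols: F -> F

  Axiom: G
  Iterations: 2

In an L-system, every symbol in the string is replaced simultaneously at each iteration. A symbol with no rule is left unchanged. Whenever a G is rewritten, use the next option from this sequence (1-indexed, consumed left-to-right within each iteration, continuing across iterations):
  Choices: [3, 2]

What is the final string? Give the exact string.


Step 0: G
Step 1: FGF  (used choices [3])
Step 2: FGFFF  (used choices [2])

Answer: FGFFF


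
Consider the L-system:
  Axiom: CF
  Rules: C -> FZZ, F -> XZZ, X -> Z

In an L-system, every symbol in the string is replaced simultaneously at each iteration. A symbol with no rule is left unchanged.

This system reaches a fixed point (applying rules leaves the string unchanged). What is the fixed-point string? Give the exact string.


Answer: ZZZZZZZZ

Derivation:
Step 0: CF
Step 1: FZZXZZ
Step 2: XZZZZZZZ
Step 3: ZZZZZZZZ
Step 4: ZZZZZZZZ  (unchanged — fixed point at step 3)


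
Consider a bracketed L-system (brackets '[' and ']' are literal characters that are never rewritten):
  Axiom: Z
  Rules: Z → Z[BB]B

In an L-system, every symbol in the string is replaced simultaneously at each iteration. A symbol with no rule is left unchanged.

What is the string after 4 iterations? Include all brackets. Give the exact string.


Answer: Z[BB]B[BB]B[BB]B[BB]B

Derivation:
Step 0: Z
Step 1: Z[BB]B
Step 2: Z[BB]B[BB]B
Step 3: Z[BB]B[BB]B[BB]B
Step 4: Z[BB]B[BB]B[BB]B[BB]B


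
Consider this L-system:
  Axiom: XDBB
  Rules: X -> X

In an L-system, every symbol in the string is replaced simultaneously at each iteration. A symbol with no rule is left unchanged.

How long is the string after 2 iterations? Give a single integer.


Step 0: length = 4
Step 1: length = 4
Step 2: length = 4

Answer: 4


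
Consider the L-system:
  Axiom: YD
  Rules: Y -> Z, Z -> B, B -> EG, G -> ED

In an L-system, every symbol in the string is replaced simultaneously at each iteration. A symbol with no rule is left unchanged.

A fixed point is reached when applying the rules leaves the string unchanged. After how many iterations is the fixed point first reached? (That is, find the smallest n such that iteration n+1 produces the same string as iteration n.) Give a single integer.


Answer: 4

Derivation:
Step 0: YD
Step 1: ZD
Step 2: BD
Step 3: EGD
Step 4: EEDD
Step 5: EEDD  (unchanged — fixed point at step 4)


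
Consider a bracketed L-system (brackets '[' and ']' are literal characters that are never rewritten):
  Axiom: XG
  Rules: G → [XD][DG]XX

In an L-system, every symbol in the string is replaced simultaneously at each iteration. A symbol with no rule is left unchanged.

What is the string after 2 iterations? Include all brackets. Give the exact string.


Step 0: XG
Step 1: X[XD][DG]XX
Step 2: X[XD][D[XD][DG]XX]XX

Answer: X[XD][D[XD][DG]XX]XX


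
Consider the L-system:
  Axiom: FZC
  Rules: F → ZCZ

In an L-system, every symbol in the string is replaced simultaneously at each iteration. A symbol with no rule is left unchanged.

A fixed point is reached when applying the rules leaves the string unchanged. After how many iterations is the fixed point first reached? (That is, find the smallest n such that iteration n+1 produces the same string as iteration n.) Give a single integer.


Answer: 1

Derivation:
Step 0: FZC
Step 1: ZCZZC
Step 2: ZCZZC  (unchanged — fixed point at step 1)


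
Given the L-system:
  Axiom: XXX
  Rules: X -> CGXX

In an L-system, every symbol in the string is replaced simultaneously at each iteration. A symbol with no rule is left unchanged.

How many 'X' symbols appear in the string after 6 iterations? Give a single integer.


Answer: 192

Derivation:
Step 0: XXX  (3 'X')
Step 1: CGXXCGXXCGXX  (6 'X')
Step 2: CGCGXXCGXXCGCGXXCGXXCGCGXXCGXX  (12 'X')
Step 3: CGCGCGXXCGXXCGCGXXCGXXCGCGCGXXCGXXCGCGXXCGXXCGCGCGXXCGXXCGCGXXCGXX  (24 'X')
Step 4: CGCGCGCGXXCGXXCGCGXXCGXXCGCGCGXXCGXXCGCGXXCGXXCGCGCGCGXXCGXXCGCGXXCGXXCGCGCGXXCGXXCGCGXXCGXXCGCGCGCGXXCGXXCGCGXXCGXXCGCGCGXXCGXXCGCGXXCGXX  (48 'X')
Step 5: CGCGCGCGCGXXCGXXCGCGXXCGXXCGCGCGXXCGXXCGCGXXCGXXCGCGCGCGXXCGXXCGCGXXCGXXCGCGCGXXCGXXCGCGXXCGXXCGCGCGCGCGXXCGXXCGCGXXCGXXCGCGCGXXCGXXCGCGXXCGXXCGCGCGCGXXCGXXCGCGXXCGXXCGCGCGXXCGXXCGCGXXCGXXCGCGCGCGCGXXCGXXCGCGXXCGXXCGCGCGXXCGXXCGCGXXCGXXCGCGCGCGXXCGXXCGCGXXCGXXCGCGCGXXCGXXCGCGXXCGXX  (96 'X')
Step 6: CGCGCGCGCGCGXXCGXXCGCGXXCGXXCGCGCGXXCGXXCGCGXXCGXXCGCGCGCGXXCGXXCGCGXXCGXXCGCGCGXXCGXXCGCGXXCGXXCGCGCGCGCGXXCGXXCGCGXXCGXXCGCGCGXXCGXXCGCGXXCGXXCGCGCGCGXXCGXXCGCGXXCGXXCGCGCGXXCGXXCGCGXXCGXXCGCGCGCGCGCGXXCGXXCGCGXXCGXXCGCGCGXXCGXXCGCGXXCGXXCGCGCGCGXXCGXXCGCGXXCGXXCGCGCGXXCGXXCGCGXXCGXXCGCGCGCGCGXXCGXXCGCGXXCGXXCGCGCGXXCGXXCGCGXXCGXXCGCGCGCGXXCGXXCGCGXXCGXXCGCGCGXXCGXXCGCGXXCGXXCGCGCGCGCGCGXXCGXXCGCGXXCGXXCGCGCGXXCGXXCGCGXXCGXXCGCGCGCGXXCGXXCGCGXXCGXXCGCGCGXXCGXXCGCGXXCGXXCGCGCGCGCGXXCGXXCGCGXXCGXXCGCGCGXXCGXXCGCGXXCGXXCGCGCGCGXXCGXXCGCGXXCGXXCGCGCGXXCGXXCGCGXXCGXX  (192 'X')


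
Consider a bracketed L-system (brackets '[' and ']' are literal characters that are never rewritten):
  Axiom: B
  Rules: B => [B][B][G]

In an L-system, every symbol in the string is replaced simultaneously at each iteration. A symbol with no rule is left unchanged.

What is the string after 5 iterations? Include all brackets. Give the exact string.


Step 0: B
Step 1: [B][B][G]
Step 2: [[B][B][G]][[B][B][G]][G]
Step 3: [[[B][B][G]][[B][B][G]][G]][[[B][B][G]][[B][B][G]][G]][G]
Step 4: [[[[B][B][G]][[B][B][G]][G]][[[B][B][G]][[B][B][G]][G]][G]][[[[B][B][G]][[B][B][G]][G]][[[B][B][G]][[B][B][G]][G]][G]][G]
Step 5: [[[[[B][B][G]][[B][B][G]][G]][[[B][B][G]][[B][B][G]][G]][G]][[[[B][B][G]][[B][B][G]][G]][[[B][B][G]][[B][B][G]][G]][G]][G]][[[[[B][B][G]][[B][B][G]][G]][[[B][B][G]][[B][B][G]][G]][G]][[[[B][B][G]][[B][B][G]][G]][[[B][B][G]][[B][B][G]][G]][G]][G]][G]

Answer: [[[[[B][B][G]][[B][B][G]][G]][[[B][B][G]][[B][B][G]][G]][G]][[[[B][B][G]][[B][B][G]][G]][[[B][B][G]][[B][B][G]][G]][G]][G]][[[[[B][B][G]][[B][B][G]][G]][[[B][B][G]][[B][B][G]][G]][G]][[[[B][B][G]][[B][B][G]][G]][[[B][B][G]][[B][B][G]][G]][G]][G]][G]


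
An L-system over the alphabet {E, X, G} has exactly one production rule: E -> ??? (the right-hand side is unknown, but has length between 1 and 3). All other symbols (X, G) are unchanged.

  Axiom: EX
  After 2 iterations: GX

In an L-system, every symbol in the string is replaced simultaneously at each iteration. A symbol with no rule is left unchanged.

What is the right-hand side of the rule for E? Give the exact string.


Trying E -> G:
  Step 0: EX
  Step 1: GX
  Step 2: GX
Matches the given result.

Answer: G


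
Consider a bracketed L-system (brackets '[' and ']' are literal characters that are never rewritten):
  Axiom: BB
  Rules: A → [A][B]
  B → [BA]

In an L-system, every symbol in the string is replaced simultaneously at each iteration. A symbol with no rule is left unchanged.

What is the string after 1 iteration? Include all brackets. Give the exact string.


Step 0: BB
Step 1: [BA][BA]

Answer: [BA][BA]


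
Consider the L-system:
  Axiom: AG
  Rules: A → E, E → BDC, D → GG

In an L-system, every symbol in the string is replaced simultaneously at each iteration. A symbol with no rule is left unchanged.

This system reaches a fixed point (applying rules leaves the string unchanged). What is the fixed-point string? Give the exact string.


Answer: BGGCG

Derivation:
Step 0: AG
Step 1: EG
Step 2: BDCG
Step 3: BGGCG
Step 4: BGGCG  (unchanged — fixed point at step 3)


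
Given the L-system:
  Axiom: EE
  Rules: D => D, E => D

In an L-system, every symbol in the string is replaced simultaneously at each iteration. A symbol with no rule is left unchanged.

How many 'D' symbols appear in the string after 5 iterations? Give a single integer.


Step 0: EE  (0 'D')
Step 1: DD  (2 'D')
Step 2: DD  (2 'D')
Step 3: DD  (2 'D')
Step 4: DD  (2 'D')
Step 5: DD  (2 'D')

Answer: 2


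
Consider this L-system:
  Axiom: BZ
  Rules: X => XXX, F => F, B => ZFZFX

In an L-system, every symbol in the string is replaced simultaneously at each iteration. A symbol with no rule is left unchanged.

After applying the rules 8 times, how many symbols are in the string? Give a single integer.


Answer: 2192

Derivation:
Step 0: length = 2
Step 1: length = 6
Step 2: length = 8
Step 3: length = 14
Step 4: length = 32
Step 5: length = 86
Step 6: length = 248
Step 7: length = 734
Step 8: length = 2192


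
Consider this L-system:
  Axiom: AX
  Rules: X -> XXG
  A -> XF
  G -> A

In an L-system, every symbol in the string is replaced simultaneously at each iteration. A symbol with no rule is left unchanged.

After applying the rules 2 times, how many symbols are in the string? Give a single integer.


Step 0: length = 2
Step 1: length = 5
Step 2: length = 11

Answer: 11


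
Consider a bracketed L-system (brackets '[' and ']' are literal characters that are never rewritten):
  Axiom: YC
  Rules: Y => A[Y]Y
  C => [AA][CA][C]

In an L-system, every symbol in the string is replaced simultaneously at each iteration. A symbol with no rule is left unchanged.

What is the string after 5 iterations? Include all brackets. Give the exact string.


Step 0: YC
Step 1: A[Y]Y[AA][CA][C]
Step 2: A[A[Y]Y]A[Y]Y[AA][[AA][CA][C]A][[AA][CA][C]]
Step 3: A[A[A[Y]Y]A[Y]Y]A[A[Y]Y]A[Y]Y[AA][[AA][[AA][CA][C]A][[AA][CA][C]]A][[AA][[AA][CA][C]A][[AA][CA][C]]]
Step 4: A[A[A[A[Y]Y]A[Y]Y]A[A[Y]Y]A[Y]Y]A[A[A[Y]Y]A[Y]Y]A[A[Y]Y]A[Y]Y[AA][[AA][[AA][[AA][CA][C]A][[AA][CA][C]]A][[AA][[AA][CA][C]A][[AA][CA][C]]]A][[AA][[AA][[AA][CA][C]A][[AA][CA][C]]A][[AA][[AA][CA][C]A][[AA][CA][C]]]]
Step 5: A[A[A[A[A[Y]Y]A[Y]Y]A[A[Y]Y]A[Y]Y]A[A[A[Y]Y]A[Y]Y]A[A[Y]Y]A[Y]Y]A[A[A[A[Y]Y]A[Y]Y]A[A[Y]Y]A[Y]Y]A[A[A[Y]Y]A[Y]Y]A[A[Y]Y]A[Y]Y[AA][[AA][[AA][[AA][[AA][CA][C]A][[AA][CA][C]]A][[AA][[AA][CA][C]A][[AA][CA][C]]]A][[AA][[AA][[AA][CA][C]A][[AA][CA][C]]A][[AA][[AA][CA][C]A][[AA][CA][C]]]]A][[AA][[AA][[AA][[AA][CA][C]A][[AA][CA][C]]A][[AA][[AA][CA][C]A][[AA][CA][C]]]A][[AA][[AA][[AA][CA][C]A][[AA][CA][C]]A][[AA][[AA][CA][C]A][[AA][CA][C]]]]]

Answer: A[A[A[A[A[Y]Y]A[Y]Y]A[A[Y]Y]A[Y]Y]A[A[A[Y]Y]A[Y]Y]A[A[Y]Y]A[Y]Y]A[A[A[A[Y]Y]A[Y]Y]A[A[Y]Y]A[Y]Y]A[A[A[Y]Y]A[Y]Y]A[A[Y]Y]A[Y]Y[AA][[AA][[AA][[AA][[AA][CA][C]A][[AA][CA][C]]A][[AA][[AA][CA][C]A][[AA][CA][C]]]A][[AA][[AA][[AA][CA][C]A][[AA][CA][C]]A][[AA][[AA][CA][C]A][[AA][CA][C]]]]A][[AA][[AA][[AA][[AA][CA][C]A][[AA][CA][C]]A][[AA][[AA][CA][C]A][[AA][CA][C]]]A][[AA][[AA][[AA][CA][C]A][[AA][CA][C]]A][[AA][[AA][CA][C]A][[AA][CA][C]]]]]


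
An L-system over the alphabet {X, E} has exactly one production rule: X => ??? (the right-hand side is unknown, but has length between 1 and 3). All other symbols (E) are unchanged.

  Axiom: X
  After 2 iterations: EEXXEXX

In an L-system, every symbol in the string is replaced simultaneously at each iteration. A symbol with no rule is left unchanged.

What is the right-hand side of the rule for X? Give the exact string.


Answer: EXX

Derivation:
Trying X => EXX:
  Step 0: X
  Step 1: EXX
  Step 2: EEXXEXX
Matches the given result.


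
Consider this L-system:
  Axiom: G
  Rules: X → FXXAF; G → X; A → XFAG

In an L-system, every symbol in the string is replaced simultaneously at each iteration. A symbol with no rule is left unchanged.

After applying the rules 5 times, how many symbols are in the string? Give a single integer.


Answer: 125

Derivation:
Step 0: length = 1
Step 1: length = 1
Step 2: length = 5
Step 3: length = 16
Step 4: length = 45
Step 5: length = 125


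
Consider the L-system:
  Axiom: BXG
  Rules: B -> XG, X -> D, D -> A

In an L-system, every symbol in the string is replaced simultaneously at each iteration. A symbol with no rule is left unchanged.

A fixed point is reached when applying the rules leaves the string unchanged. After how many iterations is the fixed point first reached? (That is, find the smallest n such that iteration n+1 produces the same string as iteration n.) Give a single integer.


Step 0: BXG
Step 1: XGDG
Step 2: DGAG
Step 3: AGAG
Step 4: AGAG  (unchanged — fixed point at step 3)

Answer: 3


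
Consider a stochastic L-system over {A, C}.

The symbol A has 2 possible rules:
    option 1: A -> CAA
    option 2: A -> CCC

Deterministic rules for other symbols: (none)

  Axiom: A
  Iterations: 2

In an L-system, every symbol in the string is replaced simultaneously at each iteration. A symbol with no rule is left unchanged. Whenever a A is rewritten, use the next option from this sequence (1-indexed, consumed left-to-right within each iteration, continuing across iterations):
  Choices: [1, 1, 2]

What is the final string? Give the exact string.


Step 0: A
Step 1: CAA  (used choices [1])
Step 2: CCAACCC  (used choices [1, 2])

Answer: CCAACCC


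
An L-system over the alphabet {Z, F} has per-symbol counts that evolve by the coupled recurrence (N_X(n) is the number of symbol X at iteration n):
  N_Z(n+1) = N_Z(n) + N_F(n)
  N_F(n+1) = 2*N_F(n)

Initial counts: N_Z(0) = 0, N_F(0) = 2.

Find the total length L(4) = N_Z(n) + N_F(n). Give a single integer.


Step 0: N_Z=0, N_F=2, L=2
Step 1: N_Z=2, N_F=4, L=6
Step 2: N_Z=6, N_F=8, L=14
Step 3: N_Z=14, N_F=16, L=30
Step 4: N_Z=30, N_F=32, L=62

Answer: 62


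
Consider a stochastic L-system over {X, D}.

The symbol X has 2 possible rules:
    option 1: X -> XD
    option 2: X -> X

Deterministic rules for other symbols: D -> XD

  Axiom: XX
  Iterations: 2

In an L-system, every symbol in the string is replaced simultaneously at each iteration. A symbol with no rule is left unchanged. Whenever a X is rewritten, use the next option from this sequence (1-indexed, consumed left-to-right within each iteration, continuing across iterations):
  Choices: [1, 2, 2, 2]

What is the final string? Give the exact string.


Step 0: XX
Step 1: XDX  (used choices [1, 2])
Step 2: XXDX  (used choices [2, 2])

Answer: XXDX


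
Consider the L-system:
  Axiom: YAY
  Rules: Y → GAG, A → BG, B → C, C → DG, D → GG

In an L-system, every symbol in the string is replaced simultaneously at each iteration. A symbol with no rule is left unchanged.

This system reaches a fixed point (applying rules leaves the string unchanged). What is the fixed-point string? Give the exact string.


Step 0: YAY
Step 1: GAGBGGAG
Step 2: GBGGCGGBGG
Step 3: GCGGDGGGCGG
Step 4: GDGGGGGGGGDGGG
Step 5: GGGGGGGGGGGGGGGG
Step 6: GGGGGGGGGGGGGGGG  (unchanged — fixed point at step 5)

Answer: GGGGGGGGGGGGGGGG


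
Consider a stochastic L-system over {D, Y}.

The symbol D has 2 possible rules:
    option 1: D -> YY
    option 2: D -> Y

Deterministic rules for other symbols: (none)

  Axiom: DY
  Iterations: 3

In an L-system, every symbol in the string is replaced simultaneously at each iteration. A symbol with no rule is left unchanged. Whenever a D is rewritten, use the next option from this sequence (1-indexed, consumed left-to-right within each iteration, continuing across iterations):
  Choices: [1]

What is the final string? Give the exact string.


Answer: YYY

Derivation:
Step 0: DY
Step 1: YYY  (used choices [1])
Step 2: YYY  (used choices [])
Step 3: YYY  (used choices [])


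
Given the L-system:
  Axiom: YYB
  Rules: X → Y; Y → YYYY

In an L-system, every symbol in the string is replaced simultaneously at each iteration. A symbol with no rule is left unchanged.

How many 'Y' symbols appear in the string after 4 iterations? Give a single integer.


Step 0: YYB  (2 'Y')
Step 1: YYYYYYYYB  (8 'Y')
Step 2: YYYYYYYYYYYYYYYYYYYYYYYYYYYYYYYYB  (32 'Y')
Step 3: YYYYYYYYYYYYYYYYYYYYYYYYYYYYYYYYYYYYYYYYYYYYYYYYYYYYYYYYYYYYYYYYYYYYYYYYYYYYYYYYYYYYYYYYYYYYYYYYYYYYYYYYYYYYYYYYYYYYYYYYYYYYYYYYB  (128 'Y')
Step 4: YYYYYYYYYYYYYYYYYYYYYYYYYYYYYYYYYYYYYYYYYYYYYYYYYYYYYYYYYYYYYYYYYYYYYYYYYYYYYYYYYYYYYYYYYYYYYYYYYYYYYYYYYYYYYYYYYYYYYYYYYYYYYYYYYYYYYYYYYYYYYYYYYYYYYYYYYYYYYYYYYYYYYYYYYYYYYYYYYYYYYYYYYYYYYYYYYYYYYYYYYYYYYYYYYYYYYYYYYYYYYYYYYYYYYYYYYYYYYYYYYYYYYYYYYYYYYYYYYYYYYYYYYYYYYYYYYYYYYYYYYYYYYYYYYYYYYYYYYYYYYYYYYYYYYYYYYYYYYYYYYYYYYYYYYYYYYYYYYYYYYYYYYYYYYYYYYYYYYYYYYYYYYYYYYYYYYYYYYYYYYYYYYYYYYYYYYYYYYYYYYYYYYYYYYYYYYYYYYYYYYYYYYYYYYYYYYYYYYYYYYYYYYYYYYYYYYYYYYYYYYYYYYYYYYYYYYYYYYYYYYYYYYYYYYYYYYYYYYYYYYYYYYYYYYYYYB  (512 'Y')

Answer: 512


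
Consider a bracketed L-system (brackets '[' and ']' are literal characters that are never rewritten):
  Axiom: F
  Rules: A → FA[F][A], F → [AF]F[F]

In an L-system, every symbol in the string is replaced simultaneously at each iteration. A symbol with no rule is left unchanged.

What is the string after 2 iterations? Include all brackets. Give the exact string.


Answer: [FA[F][A][AF]F[F]][AF]F[F][[AF]F[F]]

Derivation:
Step 0: F
Step 1: [AF]F[F]
Step 2: [FA[F][A][AF]F[F]][AF]F[F][[AF]F[F]]


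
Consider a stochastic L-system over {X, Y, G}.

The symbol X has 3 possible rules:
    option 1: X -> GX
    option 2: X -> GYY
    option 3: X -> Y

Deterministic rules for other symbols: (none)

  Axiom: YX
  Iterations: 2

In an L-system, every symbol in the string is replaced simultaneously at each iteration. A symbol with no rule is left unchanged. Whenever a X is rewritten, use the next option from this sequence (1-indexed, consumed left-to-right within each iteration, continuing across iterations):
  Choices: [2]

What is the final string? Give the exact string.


Answer: YGYY

Derivation:
Step 0: YX
Step 1: YGYY  (used choices [2])
Step 2: YGYY  (used choices [])


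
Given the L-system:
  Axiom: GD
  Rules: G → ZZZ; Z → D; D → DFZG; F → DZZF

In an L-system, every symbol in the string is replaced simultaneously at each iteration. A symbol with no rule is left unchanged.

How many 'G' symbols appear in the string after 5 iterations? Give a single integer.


Step 0: GD  (1 'G')
Step 1: ZZZDFZG  (1 'G')
Step 2: DDDDFZGDZZFDZZZ  (1 'G')
Step 3: DFZGDFZGDFZGDFZGDZZFDZZZDFZGDDDZZFDFZGDDD  (6 'G')
Step 4: DFZGDZZFDZZZDFZGDZZFDZZZDFZGDZZFDZZZDFZGDZZFDZZZDFZGDDDZZFDFZGDDDDFZGDZZFDZZZDFZGDFZGDFZGDDDZZFDFZGDZZFDZZZDFZGDFZGDFZG  (14 'G')
Step 5: DFZGDZZFDZZZDFZGDDDZZFDFZGDDDDFZGDZZFDZZZDFZGDDDZZFDFZGDDDDFZGDZZFDZZZDFZGDDDZZFDFZGDDDDFZGDZZFDZZZDFZGDDDZZFDFZGDDDDFZGDZZFDZZZDFZGDFZGDFZGDDDZZFDFZGDZZFDZZZDFZGDFZGDFZGDFZGDZZFDZZZDFZGDDDZZFDFZGDDDDFZGDZZFDZZZDFZGDZZFDZZZDFZGDZZFDZZZDFZGDFZGDFZGDDDZZFDFZGDZZFDZZZDFZGDDDZZFDFZGDDDDFZGDZZFDZZZDFZGDZZFDZZZDFZGDZZFDZZZ  (35 'G')

Answer: 35


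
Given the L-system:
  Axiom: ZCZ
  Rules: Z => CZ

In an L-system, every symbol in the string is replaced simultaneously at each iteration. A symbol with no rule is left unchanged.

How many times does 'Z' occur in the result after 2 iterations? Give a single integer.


Step 0: ZCZ  (2 'Z')
Step 1: CZCCZ  (2 'Z')
Step 2: CCZCCCZ  (2 'Z')

Answer: 2


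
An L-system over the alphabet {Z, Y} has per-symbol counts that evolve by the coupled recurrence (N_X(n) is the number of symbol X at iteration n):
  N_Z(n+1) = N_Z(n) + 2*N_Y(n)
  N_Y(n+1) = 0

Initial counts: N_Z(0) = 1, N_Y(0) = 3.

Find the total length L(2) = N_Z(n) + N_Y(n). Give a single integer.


Answer: 7

Derivation:
Step 0: N_Z=1, N_Y=3, L=4
Step 1: N_Z=7, N_Y=0, L=7
Step 2: N_Z=7, N_Y=0, L=7


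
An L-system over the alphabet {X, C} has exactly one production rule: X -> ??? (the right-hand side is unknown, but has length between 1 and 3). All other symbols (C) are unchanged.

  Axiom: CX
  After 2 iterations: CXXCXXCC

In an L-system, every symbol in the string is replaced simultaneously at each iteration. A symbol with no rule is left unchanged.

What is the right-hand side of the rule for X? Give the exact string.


Answer: XXC

Derivation:
Trying X -> XXC:
  Step 0: CX
  Step 1: CXXC
  Step 2: CXXCXXCC
Matches the given result.


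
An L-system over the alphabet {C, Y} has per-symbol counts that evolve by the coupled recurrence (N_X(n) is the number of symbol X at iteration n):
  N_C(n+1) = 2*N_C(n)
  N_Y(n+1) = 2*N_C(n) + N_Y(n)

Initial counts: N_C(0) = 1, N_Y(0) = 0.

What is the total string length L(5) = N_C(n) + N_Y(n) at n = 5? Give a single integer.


Step 0: N_C=1, N_Y=0, L=1
Step 1: N_C=2, N_Y=2, L=4
Step 2: N_C=4, N_Y=6, L=10
Step 3: N_C=8, N_Y=14, L=22
Step 4: N_C=16, N_Y=30, L=46
Step 5: N_C=32, N_Y=62, L=94

Answer: 94


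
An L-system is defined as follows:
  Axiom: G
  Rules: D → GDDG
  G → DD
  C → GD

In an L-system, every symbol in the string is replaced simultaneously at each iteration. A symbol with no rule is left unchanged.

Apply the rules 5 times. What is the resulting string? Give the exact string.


Step 0: G
Step 1: DD
Step 2: GDDGGDDG
Step 3: DDGDDGGDDGDDDDGDDGGDDGDD
Step 4: GDDGGDDGDDGDDGGDDGDDDDGDDGGDDGDDGDDGGDDGGDDGGDDGDDGDDGGDDGDDDDGDDGGDDGDDGDDGGDDG
Step 5: DDGDDGGDDGDDDDGDDGGDDGDDGDDGGDDGDDGDDGGDDGDDDDGDDGGDDGDDGDDGGDDGGDDGGDDGDDGDDGGDDGDDDDGDDGGDDGDDGDDGGDDGDDGDDGGDDGDDDDGDDGGDDGDDDDGDDGGDDGDDDDGDDGGDDGDDGDDGGDDGDDGDDGGDDGDDDDGDDGGDDGDDGDDGGDDGGDDGGDDGDDGDDGGDDGDDDDGDDGGDDGDDGDDGGDDGDDGDDGGDDGDDDDGDDGGDDGDD

Answer: DDGDDGGDDGDDDDGDDGGDDGDDGDDGGDDGDDGDDGGDDGDDDDGDDGGDDGDDGDDGGDDGGDDGGDDGDDGDDGGDDGDDDDGDDGGDDGDDGDDGGDDGDDGDDGGDDGDDDDGDDGGDDGDDDDGDDGGDDGDDDDGDDGGDDGDDGDDGGDDGDDGDDGGDDGDDDDGDDGGDDGDDGDDGGDDGGDDGGDDGDDGDDGGDDGDDDDGDDGGDDGDDGDDGGDDGDDGDDGGDDGDDDDGDDGGDDGDD


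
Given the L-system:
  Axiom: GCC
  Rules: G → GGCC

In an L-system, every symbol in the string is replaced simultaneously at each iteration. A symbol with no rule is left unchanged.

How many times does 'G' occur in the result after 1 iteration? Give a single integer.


Step 0: GCC  (1 'G')
Step 1: GGCCCC  (2 'G')

Answer: 2


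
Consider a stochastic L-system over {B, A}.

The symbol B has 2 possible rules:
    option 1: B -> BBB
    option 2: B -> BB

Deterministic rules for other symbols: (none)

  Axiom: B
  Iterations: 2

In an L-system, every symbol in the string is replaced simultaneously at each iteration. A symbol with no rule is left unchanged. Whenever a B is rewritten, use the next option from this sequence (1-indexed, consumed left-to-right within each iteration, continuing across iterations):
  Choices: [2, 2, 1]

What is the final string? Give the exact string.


Answer: BBBBB

Derivation:
Step 0: B
Step 1: BB  (used choices [2])
Step 2: BBBBB  (used choices [2, 1])


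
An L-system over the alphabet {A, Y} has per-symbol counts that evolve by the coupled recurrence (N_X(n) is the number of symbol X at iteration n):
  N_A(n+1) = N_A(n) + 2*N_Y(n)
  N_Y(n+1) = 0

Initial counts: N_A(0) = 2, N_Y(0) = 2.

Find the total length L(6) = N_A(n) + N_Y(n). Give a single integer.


Step 0: N_A=2, N_Y=2, L=4
Step 1: N_A=6, N_Y=0, L=6
Step 2: N_A=6, N_Y=0, L=6
Step 3: N_A=6, N_Y=0, L=6
Step 4: N_A=6, N_Y=0, L=6
Step 5: N_A=6, N_Y=0, L=6
Step 6: N_A=6, N_Y=0, L=6

Answer: 6


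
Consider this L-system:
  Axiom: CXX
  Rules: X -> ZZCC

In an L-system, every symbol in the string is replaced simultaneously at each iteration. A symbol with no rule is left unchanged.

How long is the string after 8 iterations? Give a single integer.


Answer: 9

Derivation:
Step 0: length = 3
Step 1: length = 9
Step 2: length = 9
Step 3: length = 9
Step 4: length = 9
Step 5: length = 9
Step 6: length = 9
Step 7: length = 9
Step 8: length = 9


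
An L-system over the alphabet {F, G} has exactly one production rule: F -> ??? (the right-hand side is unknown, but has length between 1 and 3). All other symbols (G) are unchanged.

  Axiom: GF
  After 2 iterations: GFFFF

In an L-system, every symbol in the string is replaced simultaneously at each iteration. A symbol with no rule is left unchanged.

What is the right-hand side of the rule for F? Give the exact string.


Trying F -> FF:
  Step 0: GF
  Step 1: GFF
  Step 2: GFFFF
Matches the given result.

Answer: FF


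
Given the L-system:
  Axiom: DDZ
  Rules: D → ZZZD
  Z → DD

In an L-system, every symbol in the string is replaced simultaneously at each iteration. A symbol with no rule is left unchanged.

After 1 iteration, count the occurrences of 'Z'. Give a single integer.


Answer: 6

Derivation:
Step 0: DDZ  (1 'Z')
Step 1: ZZZDZZZDDD  (6 'Z')


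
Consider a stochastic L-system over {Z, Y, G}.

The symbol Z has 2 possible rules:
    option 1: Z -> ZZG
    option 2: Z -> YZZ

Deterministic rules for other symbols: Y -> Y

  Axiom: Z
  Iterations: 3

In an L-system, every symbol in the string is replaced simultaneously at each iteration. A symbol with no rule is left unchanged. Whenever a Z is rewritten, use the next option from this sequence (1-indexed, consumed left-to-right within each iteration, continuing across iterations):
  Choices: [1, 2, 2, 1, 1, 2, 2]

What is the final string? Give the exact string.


Answer: YZZGZZGYYZZYZZG

Derivation:
Step 0: Z
Step 1: ZZG  (used choices [1])
Step 2: YZZYZZG  (used choices [2, 2])
Step 3: YZZGZZGYYZZYZZG  (used choices [1, 1, 2, 2])


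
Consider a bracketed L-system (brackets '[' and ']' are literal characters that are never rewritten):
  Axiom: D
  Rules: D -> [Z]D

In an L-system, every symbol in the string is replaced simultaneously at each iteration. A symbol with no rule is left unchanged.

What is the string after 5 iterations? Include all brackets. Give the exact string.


Step 0: D
Step 1: [Z]D
Step 2: [Z][Z]D
Step 3: [Z][Z][Z]D
Step 4: [Z][Z][Z][Z]D
Step 5: [Z][Z][Z][Z][Z]D

Answer: [Z][Z][Z][Z][Z]D


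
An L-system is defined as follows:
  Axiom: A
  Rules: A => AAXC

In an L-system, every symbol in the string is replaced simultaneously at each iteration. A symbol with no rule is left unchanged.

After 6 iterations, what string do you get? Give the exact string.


Answer: AAXCAAXCXCAAXCAAXCXCXCAAXCAAXCXCAAXCAAXCXCXCXCAAXCAAXCXCAAXCAAXCXCXCAAXCAAXCXCAAXCAAXCXCXCXCXCAAXCAAXCXCAAXCAAXCXCXCAAXCAAXCXCAAXCAAXCXCXCXCAAXCAAXCXCAAXCAAXCXCXCAAXCAAXCXCAAXCAAXCXCXCXCXCXC

Derivation:
Step 0: A
Step 1: AAXC
Step 2: AAXCAAXCXC
Step 3: AAXCAAXCXCAAXCAAXCXCXC
Step 4: AAXCAAXCXCAAXCAAXCXCXCAAXCAAXCXCAAXCAAXCXCXCXC
Step 5: AAXCAAXCXCAAXCAAXCXCXCAAXCAAXCXCAAXCAAXCXCXCXCAAXCAAXCXCAAXCAAXCXCXCAAXCAAXCXCAAXCAAXCXCXCXCXC
Step 6: AAXCAAXCXCAAXCAAXCXCXCAAXCAAXCXCAAXCAAXCXCXCXCAAXCAAXCXCAAXCAAXCXCXCAAXCAAXCXCAAXCAAXCXCXCXCXCAAXCAAXCXCAAXCAAXCXCXCAAXCAAXCXCAAXCAAXCXCXCXCAAXCAAXCXCAAXCAAXCXCXCAAXCAAXCXCAAXCAAXCXCXCXCXCXC


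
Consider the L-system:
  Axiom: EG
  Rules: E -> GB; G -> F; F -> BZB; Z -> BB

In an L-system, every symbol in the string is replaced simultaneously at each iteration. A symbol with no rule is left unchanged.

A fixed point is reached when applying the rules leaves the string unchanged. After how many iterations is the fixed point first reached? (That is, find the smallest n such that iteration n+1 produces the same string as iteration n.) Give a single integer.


Step 0: EG
Step 1: GBF
Step 2: FBBZB
Step 3: BZBBBBBB
Step 4: BBBBBBBBB
Step 5: BBBBBBBBB  (unchanged — fixed point at step 4)

Answer: 4


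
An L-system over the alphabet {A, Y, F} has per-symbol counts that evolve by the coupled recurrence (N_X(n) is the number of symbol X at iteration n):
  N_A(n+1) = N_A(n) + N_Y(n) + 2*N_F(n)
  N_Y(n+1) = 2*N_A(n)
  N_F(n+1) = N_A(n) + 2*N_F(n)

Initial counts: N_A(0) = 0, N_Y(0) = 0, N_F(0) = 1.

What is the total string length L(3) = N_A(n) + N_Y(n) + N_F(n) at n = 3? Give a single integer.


Step 0: N_A=0, N_Y=0, N_F=1, L=1
Step 1: N_A=2, N_Y=0, N_F=2, L=4
Step 2: N_A=6, N_Y=4, N_F=6, L=16
Step 3: N_A=22, N_Y=12, N_F=18, L=52

Answer: 52


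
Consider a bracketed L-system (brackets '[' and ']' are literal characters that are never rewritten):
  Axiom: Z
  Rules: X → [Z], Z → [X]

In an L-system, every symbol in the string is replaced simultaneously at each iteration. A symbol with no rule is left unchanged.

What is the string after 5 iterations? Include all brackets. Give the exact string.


Answer: [[[[[X]]]]]

Derivation:
Step 0: Z
Step 1: [X]
Step 2: [[Z]]
Step 3: [[[X]]]
Step 4: [[[[Z]]]]
Step 5: [[[[[X]]]]]


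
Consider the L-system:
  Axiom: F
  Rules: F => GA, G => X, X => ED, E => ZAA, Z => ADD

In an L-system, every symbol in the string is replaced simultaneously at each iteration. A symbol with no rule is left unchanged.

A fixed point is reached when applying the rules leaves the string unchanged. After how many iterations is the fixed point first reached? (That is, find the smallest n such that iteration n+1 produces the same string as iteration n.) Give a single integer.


Answer: 5

Derivation:
Step 0: F
Step 1: GA
Step 2: XA
Step 3: EDA
Step 4: ZAADA
Step 5: ADDAADA
Step 6: ADDAADA  (unchanged — fixed point at step 5)


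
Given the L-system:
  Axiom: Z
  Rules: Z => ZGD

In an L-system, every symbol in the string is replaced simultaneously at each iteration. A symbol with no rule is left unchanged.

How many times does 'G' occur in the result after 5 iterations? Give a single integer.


Step 0: Z  (0 'G')
Step 1: ZGD  (1 'G')
Step 2: ZGDGD  (2 'G')
Step 3: ZGDGDGD  (3 'G')
Step 4: ZGDGDGDGD  (4 'G')
Step 5: ZGDGDGDGDGD  (5 'G')

Answer: 5


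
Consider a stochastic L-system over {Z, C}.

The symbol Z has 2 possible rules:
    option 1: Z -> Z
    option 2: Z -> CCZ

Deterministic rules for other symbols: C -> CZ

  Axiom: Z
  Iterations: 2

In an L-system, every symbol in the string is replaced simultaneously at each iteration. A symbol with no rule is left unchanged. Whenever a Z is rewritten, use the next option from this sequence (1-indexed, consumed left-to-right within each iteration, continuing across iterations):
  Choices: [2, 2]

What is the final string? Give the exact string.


Answer: CZCZCCZ

Derivation:
Step 0: Z
Step 1: CCZ  (used choices [2])
Step 2: CZCZCCZ  (used choices [2])


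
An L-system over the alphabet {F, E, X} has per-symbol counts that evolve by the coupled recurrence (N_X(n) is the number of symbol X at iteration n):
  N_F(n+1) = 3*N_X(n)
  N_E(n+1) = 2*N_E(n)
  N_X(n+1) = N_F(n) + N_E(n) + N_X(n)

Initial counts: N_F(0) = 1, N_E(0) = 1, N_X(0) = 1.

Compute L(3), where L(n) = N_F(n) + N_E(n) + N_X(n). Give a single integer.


Answer: 53

Derivation:
Step 0: N_F=1, N_E=1, N_X=1, L=3
Step 1: N_F=3, N_E=2, N_X=3, L=8
Step 2: N_F=9, N_E=4, N_X=8, L=21
Step 3: N_F=24, N_E=8, N_X=21, L=53


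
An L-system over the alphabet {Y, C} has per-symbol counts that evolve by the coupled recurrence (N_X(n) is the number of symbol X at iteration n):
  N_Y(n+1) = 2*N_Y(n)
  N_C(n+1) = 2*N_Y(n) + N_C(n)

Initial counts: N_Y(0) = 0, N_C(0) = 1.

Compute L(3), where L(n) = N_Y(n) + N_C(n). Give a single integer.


Step 0: N_Y=0, N_C=1, L=1
Step 1: N_Y=0, N_C=1, L=1
Step 2: N_Y=0, N_C=1, L=1
Step 3: N_Y=0, N_C=1, L=1

Answer: 1


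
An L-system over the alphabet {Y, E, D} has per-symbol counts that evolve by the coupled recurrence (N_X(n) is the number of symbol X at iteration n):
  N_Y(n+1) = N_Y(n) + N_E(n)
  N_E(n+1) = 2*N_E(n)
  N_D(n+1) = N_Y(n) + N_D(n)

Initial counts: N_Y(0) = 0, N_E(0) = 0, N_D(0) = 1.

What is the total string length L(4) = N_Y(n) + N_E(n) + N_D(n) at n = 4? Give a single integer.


Answer: 1

Derivation:
Step 0: N_Y=0, N_E=0, N_D=1, L=1
Step 1: N_Y=0, N_E=0, N_D=1, L=1
Step 2: N_Y=0, N_E=0, N_D=1, L=1
Step 3: N_Y=0, N_E=0, N_D=1, L=1
Step 4: N_Y=0, N_E=0, N_D=1, L=1


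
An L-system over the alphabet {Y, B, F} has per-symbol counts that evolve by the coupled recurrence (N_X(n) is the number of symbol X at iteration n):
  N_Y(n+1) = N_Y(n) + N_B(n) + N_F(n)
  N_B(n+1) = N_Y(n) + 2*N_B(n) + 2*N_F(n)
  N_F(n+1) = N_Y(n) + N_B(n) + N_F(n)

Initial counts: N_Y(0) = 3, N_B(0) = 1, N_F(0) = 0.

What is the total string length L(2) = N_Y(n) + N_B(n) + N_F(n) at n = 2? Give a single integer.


Answer: 48

Derivation:
Step 0: N_Y=3, N_B=1, N_F=0, L=4
Step 1: N_Y=4, N_B=5, N_F=4, L=13
Step 2: N_Y=13, N_B=22, N_F=13, L=48


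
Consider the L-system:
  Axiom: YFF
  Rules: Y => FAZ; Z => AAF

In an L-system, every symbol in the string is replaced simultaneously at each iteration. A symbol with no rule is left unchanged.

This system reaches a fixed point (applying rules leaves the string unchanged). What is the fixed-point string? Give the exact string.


Step 0: YFF
Step 1: FAZFF
Step 2: FAAAFFF
Step 3: FAAAFFF  (unchanged — fixed point at step 2)

Answer: FAAAFFF


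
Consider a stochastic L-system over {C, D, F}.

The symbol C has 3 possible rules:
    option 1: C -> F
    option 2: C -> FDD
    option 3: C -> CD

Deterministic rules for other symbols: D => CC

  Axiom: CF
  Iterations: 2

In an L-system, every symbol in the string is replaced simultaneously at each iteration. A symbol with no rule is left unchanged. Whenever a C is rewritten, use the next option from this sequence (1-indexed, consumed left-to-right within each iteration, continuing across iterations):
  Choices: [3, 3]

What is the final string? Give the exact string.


Step 0: CF
Step 1: CDF  (used choices [3])
Step 2: CDCCF  (used choices [3])

Answer: CDCCF


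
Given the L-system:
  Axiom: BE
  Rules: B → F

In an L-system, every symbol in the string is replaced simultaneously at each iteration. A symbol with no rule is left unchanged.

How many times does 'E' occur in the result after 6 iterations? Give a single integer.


Step 0: BE  (1 'E')
Step 1: FE  (1 'E')
Step 2: FE  (1 'E')
Step 3: FE  (1 'E')
Step 4: FE  (1 'E')
Step 5: FE  (1 'E')
Step 6: FE  (1 'E')

Answer: 1


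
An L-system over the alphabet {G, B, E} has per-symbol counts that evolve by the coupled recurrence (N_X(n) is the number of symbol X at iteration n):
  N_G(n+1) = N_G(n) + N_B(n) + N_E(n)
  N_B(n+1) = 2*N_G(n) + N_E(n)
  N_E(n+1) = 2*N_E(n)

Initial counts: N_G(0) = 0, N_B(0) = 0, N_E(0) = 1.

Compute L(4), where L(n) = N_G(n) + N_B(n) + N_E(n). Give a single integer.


Step 0: N_G=0, N_B=0, N_E=1, L=1
Step 1: N_G=1, N_B=1, N_E=2, L=4
Step 2: N_G=4, N_B=4, N_E=4, L=12
Step 3: N_G=12, N_B=12, N_E=8, L=32
Step 4: N_G=32, N_B=32, N_E=16, L=80

Answer: 80
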